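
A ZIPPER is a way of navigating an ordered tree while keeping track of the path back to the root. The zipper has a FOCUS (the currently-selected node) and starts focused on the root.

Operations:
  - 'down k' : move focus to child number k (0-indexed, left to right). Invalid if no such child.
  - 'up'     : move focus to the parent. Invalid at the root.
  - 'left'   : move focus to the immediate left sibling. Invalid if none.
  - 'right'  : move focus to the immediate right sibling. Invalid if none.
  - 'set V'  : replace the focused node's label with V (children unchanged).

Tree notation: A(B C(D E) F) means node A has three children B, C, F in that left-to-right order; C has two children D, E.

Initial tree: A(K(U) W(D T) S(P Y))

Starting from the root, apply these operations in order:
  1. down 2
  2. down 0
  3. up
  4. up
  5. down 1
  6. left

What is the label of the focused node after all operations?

Answer: K

Derivation:
Step 1 (down 2): focus=S path=2 depth=1 children=['P', 'Y'] left=['K', 'W'] right=[] parent=A
Step 2 (down 0): focus=P path=2/0 depth=2 children=[] left=[] right=['Y'] parent=S
Step 3 (up): focus=S path=2 depth=1 children=['P', 'Y'] left=['K', 'W'] right=[] parent=A
Step 4 (up): focus=A path=root depth=0 children=['K', 'W', 'S'] (at root)
Step 5 (down 1): focus=W path=1 depth=1 children=['D', 'T'] left=['K'] right=['S'] parent=A
Step 6 (left): focus=K path=0 depth=1 children=['U'] left=[] right=['W', 'S'] parent=A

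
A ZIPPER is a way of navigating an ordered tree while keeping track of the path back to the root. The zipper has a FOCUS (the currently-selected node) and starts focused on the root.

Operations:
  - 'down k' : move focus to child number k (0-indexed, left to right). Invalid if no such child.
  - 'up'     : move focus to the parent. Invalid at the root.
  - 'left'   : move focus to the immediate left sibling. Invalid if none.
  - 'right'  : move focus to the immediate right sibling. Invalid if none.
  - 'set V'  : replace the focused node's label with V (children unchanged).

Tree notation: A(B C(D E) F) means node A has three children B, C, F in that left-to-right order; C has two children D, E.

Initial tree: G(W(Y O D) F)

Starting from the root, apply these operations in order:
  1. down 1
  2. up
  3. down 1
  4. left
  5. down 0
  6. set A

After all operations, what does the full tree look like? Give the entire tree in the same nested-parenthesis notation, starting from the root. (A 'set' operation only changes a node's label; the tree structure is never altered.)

Step 1 (down 1): focus=F path=1 depth=1 children=[] left=['W'] right=[] parent=G
Step 2 (up): focus=G path=root depth=0 children=['W', 'F'] (at root)
Step 3 (down 1): focus=F path=1 depth=1 children=[] left=['W'] right=[] parent=G
Step 4 (left): focus=W path=0 depth=1 children=['Y', 'O', 'D'] left=[] right=['F'] parent=G
Step 5 (down 0): focus=Y path=0/0 depth=2 children=[] left=[] right=['O', 'D'] parent=W
Step 6 (set A): focus=A path=0/0 depth=2 children=[] left=[] right=['O', 'D'] parent=W

Answer: G(W(A O D) F)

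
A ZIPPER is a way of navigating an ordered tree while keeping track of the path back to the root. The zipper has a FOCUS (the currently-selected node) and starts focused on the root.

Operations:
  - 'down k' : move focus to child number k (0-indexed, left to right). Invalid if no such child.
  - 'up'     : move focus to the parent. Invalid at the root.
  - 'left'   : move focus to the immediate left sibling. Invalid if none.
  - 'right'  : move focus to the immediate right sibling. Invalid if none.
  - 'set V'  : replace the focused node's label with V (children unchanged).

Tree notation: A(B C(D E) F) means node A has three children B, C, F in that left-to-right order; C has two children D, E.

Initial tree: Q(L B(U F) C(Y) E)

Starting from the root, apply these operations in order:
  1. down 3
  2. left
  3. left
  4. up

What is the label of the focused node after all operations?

Answer: Q

Derivation:
Step 1 (down 3): focus=E path=3 depth=1 children=[] left=['L', 'B', 'C'] right=[] parent=Q
Step 2 (left): focus=C path=2 depth=1 children=['Y'] left=['L', 'B'] right=['E'] parent=Q
Step 3 (left): focus=B path=1 depth=1 children=['U', 'F'] left=['L'] right=['C', 'E'] parent=Q
Step 4 (up): focus=Q path=root depth=0 children=['L', 'B', 'C', 'E'] (at root)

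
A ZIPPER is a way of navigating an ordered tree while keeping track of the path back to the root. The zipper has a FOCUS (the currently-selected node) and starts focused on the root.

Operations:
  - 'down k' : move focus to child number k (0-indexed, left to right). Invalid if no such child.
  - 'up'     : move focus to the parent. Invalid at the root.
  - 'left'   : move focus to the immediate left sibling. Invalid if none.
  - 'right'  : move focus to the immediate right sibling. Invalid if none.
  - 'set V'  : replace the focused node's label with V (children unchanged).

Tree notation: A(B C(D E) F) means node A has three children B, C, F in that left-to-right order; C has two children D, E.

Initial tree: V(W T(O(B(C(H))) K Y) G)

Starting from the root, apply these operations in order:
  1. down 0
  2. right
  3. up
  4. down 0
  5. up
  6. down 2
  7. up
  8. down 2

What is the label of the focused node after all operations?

Answer: G

Derivation:
Step 1 (down 0): focus=W path=0 depth=1 children=[] left=[] right=['T', 'G'] parent=V
Step 2 (right): focus=T path=1 depth=1 children=['O', 'K', 'Y'] left=['W'] right=['G'] parent=V
Step 3 (up): focus=V path=root depth=0 children=['W', 'T', 'G'] (at root)
Step 4 (down 0): focus=W path=0 depth=1 children=[] left=[] right=['T', 'G'] parent=V
Step 5 (up): focus=V path=root depth=0 children=['W', 'T', 'G'] (at root)
Step 6 (down 2): focus=G path=2 depth=1 children=[] left=['W', 'T'] right=[] parent=V
Step 7 (up): focus=V path=root depth=0 children=['W', 'T', 'G'] (at root)
Step 8 (down 2): focus=G path=2 depth=1 children=[] left=['W', 'T'] right=[] parent=V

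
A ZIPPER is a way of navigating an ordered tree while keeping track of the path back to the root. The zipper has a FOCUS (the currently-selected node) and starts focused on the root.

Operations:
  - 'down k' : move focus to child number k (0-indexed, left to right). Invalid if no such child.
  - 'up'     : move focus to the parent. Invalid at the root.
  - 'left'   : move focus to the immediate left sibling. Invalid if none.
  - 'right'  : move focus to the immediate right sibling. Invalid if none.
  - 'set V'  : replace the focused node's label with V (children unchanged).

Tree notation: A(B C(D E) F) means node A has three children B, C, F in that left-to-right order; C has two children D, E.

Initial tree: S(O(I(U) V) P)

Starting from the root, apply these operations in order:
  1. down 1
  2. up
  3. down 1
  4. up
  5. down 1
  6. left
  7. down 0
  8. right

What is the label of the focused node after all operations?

Answer: V

Derivation:
Step 1 (down 1): focus=P path=1 depth=1 children=[] left=['O'] right=[] parent=S
Step 2 (up): focus=S path=root depth=0 children=['O', 'P'] (at root)
Step 3 (down 1): focus=P path=1 depth=1 children=[] left=['O'] right=[] parent=S
Step 4 (up): focus=S path=root depth=0 children=['O', 'P'] (at root)
Step 5 (down 1): focus=P path=1 depth=1 children=[] left=['O'] right=[] parent=S
Step 6 (left): focus=O path=0 depth=1 children=['I', 'V'] left=[] right=['P'] parent=S
Step 7 (down 0): focus=I path=0/0 depth=2 children=['U'] left=[] right=['V'] parent=O
Step 8 (right): focus=V path=0/1 depth=2 children=[] left=['I'] right=[] parent=O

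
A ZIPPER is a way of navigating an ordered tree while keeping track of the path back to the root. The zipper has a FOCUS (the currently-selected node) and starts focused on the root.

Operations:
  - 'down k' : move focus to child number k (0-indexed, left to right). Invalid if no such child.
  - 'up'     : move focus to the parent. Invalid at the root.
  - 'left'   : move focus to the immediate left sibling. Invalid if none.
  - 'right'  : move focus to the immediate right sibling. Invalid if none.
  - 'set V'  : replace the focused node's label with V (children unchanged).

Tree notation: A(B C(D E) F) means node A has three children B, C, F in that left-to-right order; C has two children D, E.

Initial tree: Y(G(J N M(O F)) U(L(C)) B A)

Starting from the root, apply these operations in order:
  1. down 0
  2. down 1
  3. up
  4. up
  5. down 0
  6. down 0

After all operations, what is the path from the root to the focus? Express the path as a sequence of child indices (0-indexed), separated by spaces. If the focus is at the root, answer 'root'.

Step 1 (down 0): focus=G path=0 depth=1 children=['J', 'N', 'M'] left=[] right=['U', 'B', 'A'] parent=Y
Step 2 (down 1): focus=N path=0/1 depth=2 children=[] left=['J'] right=['M'] parent=G
Step 3 (up): focus=G path=0 depth=1 children=['J', 'N', 'M'] left=[] right=['U', 'B', 'A'] parent=Y
Step 4 (up): focus=Y path=root depth=0 children=['G', 'U', 'B', 'A'] (at root)
Step 5 (down 0): focus=G path=0 depth=1 children=['J', 'N', 'M'] left=[] right=['U', 'B', 'A'] parent=Y
Step 6 (down 0): focus=J path=0/0 depth=2 children=[] left=[] right=['N', 'M'] parent=G

Answer: 0 0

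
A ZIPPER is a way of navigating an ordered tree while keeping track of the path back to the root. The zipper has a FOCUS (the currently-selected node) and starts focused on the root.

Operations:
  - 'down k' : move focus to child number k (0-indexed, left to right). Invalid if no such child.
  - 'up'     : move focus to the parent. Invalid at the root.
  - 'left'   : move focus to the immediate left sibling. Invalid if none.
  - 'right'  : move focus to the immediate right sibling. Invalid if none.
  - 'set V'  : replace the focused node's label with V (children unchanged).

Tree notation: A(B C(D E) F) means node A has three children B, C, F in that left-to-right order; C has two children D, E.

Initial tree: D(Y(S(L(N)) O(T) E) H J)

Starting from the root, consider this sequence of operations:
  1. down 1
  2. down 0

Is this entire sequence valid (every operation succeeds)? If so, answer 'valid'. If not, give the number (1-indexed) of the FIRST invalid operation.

Step 1 (down 1): focus=H path=1 depth=1 children=[] left=['Y'] right=['J'] parent=D
Step 2 (down 0): INVALID

Answer: 2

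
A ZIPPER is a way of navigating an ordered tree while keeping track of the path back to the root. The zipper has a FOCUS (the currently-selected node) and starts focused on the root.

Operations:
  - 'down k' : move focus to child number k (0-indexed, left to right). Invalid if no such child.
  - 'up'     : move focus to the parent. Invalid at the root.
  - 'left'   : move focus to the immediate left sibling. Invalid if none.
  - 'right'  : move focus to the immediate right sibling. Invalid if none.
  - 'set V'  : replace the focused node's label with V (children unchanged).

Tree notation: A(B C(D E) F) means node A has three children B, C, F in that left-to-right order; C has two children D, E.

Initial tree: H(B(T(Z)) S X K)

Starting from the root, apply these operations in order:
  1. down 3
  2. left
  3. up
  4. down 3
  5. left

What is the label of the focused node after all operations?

Answer: X

Derivation:
Step 1 (down 3): focus=K path=3 depth=1 children=[] left=['B', 'S', 'X'] right=[] parent=H
Step 2 (left): focus=X path=2 depth=1 children=[] left=['B', 'S'] right=['K'] parent=H
Step 3 (up): focus=H path=root depth=0 children=['B', 'S', 'X', 'K'] (at root)
Step 4 (down 3): focus=K path=3 depth=1 children=[] left=['B', 'S', 'X'] right=[] parent=H
Step 5 (left): focus=X path=2 depth=1 children=[] left=['B', 'S'] right=['K'] parent=H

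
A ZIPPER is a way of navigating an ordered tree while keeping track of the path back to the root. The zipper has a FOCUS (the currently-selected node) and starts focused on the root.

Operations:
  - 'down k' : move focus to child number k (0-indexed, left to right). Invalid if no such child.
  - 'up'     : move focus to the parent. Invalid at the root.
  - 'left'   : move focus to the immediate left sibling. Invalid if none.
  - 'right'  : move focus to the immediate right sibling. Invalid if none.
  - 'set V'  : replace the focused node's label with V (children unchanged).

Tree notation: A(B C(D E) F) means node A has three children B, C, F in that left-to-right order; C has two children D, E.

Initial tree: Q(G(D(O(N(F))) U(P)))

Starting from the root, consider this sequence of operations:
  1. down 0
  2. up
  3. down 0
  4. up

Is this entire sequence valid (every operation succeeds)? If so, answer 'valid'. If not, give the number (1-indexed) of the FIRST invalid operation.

Answer: valid

Derivation:
Step 1 (down 0): focus=G path=0 depth=1 children=['D', 'U'] left=[] right=[] parent=Q
Step 2 (up): focus=Q path=root depth=0 children=['G'] (at root)
Step 3 (down 0): focus=G path=0 depth=1 children=['D', 'U'] left=[] right=[] parent=Q
Step 4 (up): focus=Q path=root depth=0 children=['G'] (at root)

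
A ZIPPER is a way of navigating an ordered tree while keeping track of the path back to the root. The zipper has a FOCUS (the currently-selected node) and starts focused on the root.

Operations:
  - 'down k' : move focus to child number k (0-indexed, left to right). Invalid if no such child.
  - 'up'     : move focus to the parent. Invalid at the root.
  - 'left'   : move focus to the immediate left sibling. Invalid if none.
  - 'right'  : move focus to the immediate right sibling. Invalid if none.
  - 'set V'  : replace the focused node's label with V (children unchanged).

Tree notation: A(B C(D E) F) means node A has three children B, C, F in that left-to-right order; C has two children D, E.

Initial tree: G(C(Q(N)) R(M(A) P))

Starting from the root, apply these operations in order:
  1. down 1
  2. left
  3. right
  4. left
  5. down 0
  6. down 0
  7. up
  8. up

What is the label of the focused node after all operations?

Step 1 (down 1): focus=R path=1 depth=1 children=['M', 'P'] left=['C'] right=[] parent=G
Step 2 (left): focus=C path=0 depth=1 children=['Q'] left=[] right=['R'] parent=G
Step 3 (right): focus=R path=1 depth=1 children=['M', 'P'] left=['C'] right=[] parent=G
Step 4 (left): focus=C path=0 depth=1 children=['Q'] left=[] right=['R'] parent=G
Step 5 (down 0): focus=Q path=0/0 depth=2 children=['N'] left=[] right=[] parent=C
Step 6 (down 0): focus=N path=0/0/0 depth=3 children=[] left=[] right=[] parent=Q
Step 7 (up): focus=Q path=0/0 depth=2 children=['N'] left=[] right=[] parent=C
Step 8 (up): focus=C path=0 depth=1 children=['Q'] left=[] right=['R'] parent=G

Answer: C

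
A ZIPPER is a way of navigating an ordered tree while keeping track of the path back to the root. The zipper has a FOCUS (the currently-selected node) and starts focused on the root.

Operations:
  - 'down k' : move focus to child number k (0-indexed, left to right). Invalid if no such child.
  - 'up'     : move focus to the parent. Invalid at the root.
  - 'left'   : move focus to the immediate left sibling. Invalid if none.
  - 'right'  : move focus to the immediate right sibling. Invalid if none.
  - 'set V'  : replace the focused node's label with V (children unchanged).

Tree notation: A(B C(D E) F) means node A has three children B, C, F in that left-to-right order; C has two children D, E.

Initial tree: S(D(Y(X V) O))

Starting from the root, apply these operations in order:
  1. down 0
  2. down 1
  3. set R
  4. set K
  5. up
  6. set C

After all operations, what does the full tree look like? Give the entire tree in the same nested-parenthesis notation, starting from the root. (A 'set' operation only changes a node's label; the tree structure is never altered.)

Answer: S(C(Y(X V) K))

Derivation:
Step 1 (down 0): focus=D path=0 depth=1 children=['Y', 'O'] left=[] right=[] parent=S
Step 2 (down 1): focus=O path=0/1 depth=2 children=[] left=['Y'] right=[] parent=D
Step 3 (set R): focus=R path=0/1 depth=2 children=[] left=['Y'] right=[] parent=D
Step 4 (set K): focus=K path=0/1 depth=2 children=[] left=['Y'] right=[] parent=D
Step 5 (up): focus=D path=0 depth=1 children=['Y', 'K'] left=[] right=[] parent=S
Step 6 (set C): focus=C path=0 depth=1 children=['Y', 'K'] left=[] right=[] parent=S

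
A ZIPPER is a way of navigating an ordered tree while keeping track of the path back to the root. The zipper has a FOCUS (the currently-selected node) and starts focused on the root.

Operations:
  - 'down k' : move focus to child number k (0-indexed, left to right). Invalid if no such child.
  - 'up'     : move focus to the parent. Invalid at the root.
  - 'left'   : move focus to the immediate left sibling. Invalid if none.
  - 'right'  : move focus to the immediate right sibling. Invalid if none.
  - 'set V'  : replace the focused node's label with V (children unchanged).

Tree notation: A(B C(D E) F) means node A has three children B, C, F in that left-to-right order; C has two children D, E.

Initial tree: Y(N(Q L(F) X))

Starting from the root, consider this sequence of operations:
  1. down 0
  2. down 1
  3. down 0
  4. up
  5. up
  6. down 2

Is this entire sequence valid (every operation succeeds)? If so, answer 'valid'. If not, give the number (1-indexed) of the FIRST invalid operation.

Answer: valid

Derivation:
Step 1 (down 0): focus=N path=0 depth=1 children=['Q', 'L', 'X'] left=[] right=[] parent=Y
Step 2 (down 1): focus=L path=0/1 depth=2 children=['F'] left=['Q'] right=['X'] parent=N
Step 3 (down 0): focus=F path=0/1/0 depth=3 children=[] left=[] right=[] parent=L
Step 4 (up): focus=L path=0/1 depth=2 children=['F'] left=['Q'] right=['X'] parent=N
Step 5 (up): focus=N path=0 depth=1 children=['Q', 'L', 'X'] left=[] right=[] parent=Y
Step 6 (down 2): focus=X path=0/2 depth=2 children=[] left=['Q', 'L'] right=[] parent=N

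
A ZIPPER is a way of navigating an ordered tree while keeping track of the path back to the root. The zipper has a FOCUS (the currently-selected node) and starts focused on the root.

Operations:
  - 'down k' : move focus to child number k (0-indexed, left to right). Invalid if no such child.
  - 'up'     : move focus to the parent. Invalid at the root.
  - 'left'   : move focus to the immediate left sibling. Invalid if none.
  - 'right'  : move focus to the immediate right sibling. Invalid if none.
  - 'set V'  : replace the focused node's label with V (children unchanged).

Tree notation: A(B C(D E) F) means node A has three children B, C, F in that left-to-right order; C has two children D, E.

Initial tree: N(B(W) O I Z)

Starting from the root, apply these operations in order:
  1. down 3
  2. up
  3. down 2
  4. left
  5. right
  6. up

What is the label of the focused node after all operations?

Answer: N

Derivation:
Step 1 (down 3): focus=Z path=3 depth=1 children=[] left=['B', 'O', 'I'] right=[] parent=N
Step 2 (up): focus=N path=root depth=0 children=['B', 'O', 'I', 'Z'] (at root)
Step 3 (down 2): focus=I path=2 depth=1 children=[] left=['B', 'O'] right=['Z'] parent=N
Step 4 (left): focus=O path=1 depth=1 children=[] left=['B'] right=['I', 'Z'] parent=N
Step 5 (right): focus=I path=2 depth=1 children=[] left=['B', 'O'] right=['Z'] parent=N
Step 6 (up): focus=N path=root depth=0 children=['B', 'O', 'I', 'Z'] (at root)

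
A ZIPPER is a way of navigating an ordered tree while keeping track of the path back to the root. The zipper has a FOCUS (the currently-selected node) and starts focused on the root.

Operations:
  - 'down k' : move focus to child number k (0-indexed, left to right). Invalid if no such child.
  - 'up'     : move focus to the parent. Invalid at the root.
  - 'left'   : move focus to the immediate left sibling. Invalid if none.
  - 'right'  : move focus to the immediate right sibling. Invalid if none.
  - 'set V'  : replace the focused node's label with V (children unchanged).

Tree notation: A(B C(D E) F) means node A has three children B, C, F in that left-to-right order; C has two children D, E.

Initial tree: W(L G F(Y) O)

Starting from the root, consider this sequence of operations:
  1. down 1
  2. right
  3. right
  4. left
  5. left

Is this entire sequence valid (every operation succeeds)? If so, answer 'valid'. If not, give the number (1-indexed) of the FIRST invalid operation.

Answer: valid

Derivation:
Step 1 (down 1): focus=G path=1 depth=1 children=[] left=['L'] right=['F', 'O'] parent=W
Step 2 (right): focus=F path=2 depth=1 children=['Y'] left=['L', 'G'] right=['O'] parent=W
Step 3 (right): focus=O path=3 depth=1 children=[] left=['L', 'G', 'F'] right=[] parent=W
Step 4 (left): focus=F path=2 depth=1 children=['Y'] left=['L', 'G'] right=['O'] parent=W
Step 5 (left): focus=G path=1 depth=1 children=[] left=['L'] right=['F', 'O'] parent=W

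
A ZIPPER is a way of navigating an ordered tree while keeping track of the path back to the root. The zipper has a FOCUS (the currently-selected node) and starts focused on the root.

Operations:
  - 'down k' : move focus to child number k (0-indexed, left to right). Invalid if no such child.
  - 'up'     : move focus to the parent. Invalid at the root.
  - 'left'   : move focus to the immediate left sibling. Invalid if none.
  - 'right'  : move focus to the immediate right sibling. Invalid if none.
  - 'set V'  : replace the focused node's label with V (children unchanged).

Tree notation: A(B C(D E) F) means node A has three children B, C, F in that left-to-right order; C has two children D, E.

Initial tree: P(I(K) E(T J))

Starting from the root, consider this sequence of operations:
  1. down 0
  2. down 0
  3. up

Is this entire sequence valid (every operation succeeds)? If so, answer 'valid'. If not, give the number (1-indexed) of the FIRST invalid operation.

Answer: valid

Derivation:
Step 1 (down 0): focus=I path=0 depth=1 children=['K'] left=[] right=['E'] parent=P
Step 2 (down 0): focus=K path=0/0 depth=2 children=[] left=[] right=[] parent=I
Step 3 (up): focus=I path=0 depth=1 children=['K'] left=[] right=['E'] parent=P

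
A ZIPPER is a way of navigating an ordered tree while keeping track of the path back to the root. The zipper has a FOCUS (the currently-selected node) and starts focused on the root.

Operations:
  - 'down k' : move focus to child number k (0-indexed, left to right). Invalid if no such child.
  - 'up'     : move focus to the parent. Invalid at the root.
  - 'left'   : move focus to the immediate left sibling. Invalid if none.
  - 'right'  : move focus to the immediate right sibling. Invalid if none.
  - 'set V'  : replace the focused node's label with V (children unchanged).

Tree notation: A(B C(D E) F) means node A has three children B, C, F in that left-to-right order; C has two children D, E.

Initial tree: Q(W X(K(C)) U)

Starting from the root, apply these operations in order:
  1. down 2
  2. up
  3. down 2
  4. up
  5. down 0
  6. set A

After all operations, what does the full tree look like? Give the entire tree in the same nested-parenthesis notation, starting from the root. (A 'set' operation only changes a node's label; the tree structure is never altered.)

Answer: Q(A X(K(C)) U)

Derivation:
Step 1 (down 2): focus=U path=2 depth=1 children=[] left=['W', 'X'] right=[] parent=Q
Step 2 (up): focus=Q path=root depth=0 children=['W', 'X', 'U'] (at root)
Step 3 (down 2): focus=U path=2 depth=1 children=[] left=['W', 'X'] right=[] parent=Q
Step 4 (up): focus=Q path=root depth=0 children=['W', 'X', 'U'] (at root)
Step 5 (down 0): focus=W path=0 depth=1 children=[] left=[] right=['X', 'U'] parent=Q
Step 6 (set A): focus=A path=0 depth=1 children=[] left=[] right=['X', 'U'] parent=Q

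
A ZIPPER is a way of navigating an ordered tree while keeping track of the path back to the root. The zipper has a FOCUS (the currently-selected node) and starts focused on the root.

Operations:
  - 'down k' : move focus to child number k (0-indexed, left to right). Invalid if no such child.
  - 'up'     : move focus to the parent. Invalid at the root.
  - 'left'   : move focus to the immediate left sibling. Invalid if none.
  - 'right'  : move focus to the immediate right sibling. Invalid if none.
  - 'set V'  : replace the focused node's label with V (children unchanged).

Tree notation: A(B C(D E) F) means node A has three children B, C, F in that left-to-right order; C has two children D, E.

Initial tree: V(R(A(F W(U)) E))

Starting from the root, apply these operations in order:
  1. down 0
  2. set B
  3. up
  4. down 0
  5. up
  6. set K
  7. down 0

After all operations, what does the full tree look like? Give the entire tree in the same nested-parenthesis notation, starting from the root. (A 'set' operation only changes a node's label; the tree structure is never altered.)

Answer: K(B(A(F W(U)) E))

Derivation:
Step 1 (down 0): focus=R path=0 depth=1 children=['A', 'E'] left=[] right=[] parent=V
Step 2 (set B): focus=B path=0 depth=1 children=['A', 'E'] left=[] right=[] parent=V
Step 3 (up): focus=V path=root depth=0 children=['B'] (at root)
Step 4 (down 0): focus=B path=0 depth=1 children=['A', 'E'] left=[] right=[] parent=V
Step 5 (up): focus=V path=root depth=0 children=['B'] (at root)
Step 6 (set K): focus=K path=root depth=0 children=['B'] (at root)
Step 7 (down 0): focus=B path=0 depth=1 children=['A', 'E'] left=[] right=[] parent=K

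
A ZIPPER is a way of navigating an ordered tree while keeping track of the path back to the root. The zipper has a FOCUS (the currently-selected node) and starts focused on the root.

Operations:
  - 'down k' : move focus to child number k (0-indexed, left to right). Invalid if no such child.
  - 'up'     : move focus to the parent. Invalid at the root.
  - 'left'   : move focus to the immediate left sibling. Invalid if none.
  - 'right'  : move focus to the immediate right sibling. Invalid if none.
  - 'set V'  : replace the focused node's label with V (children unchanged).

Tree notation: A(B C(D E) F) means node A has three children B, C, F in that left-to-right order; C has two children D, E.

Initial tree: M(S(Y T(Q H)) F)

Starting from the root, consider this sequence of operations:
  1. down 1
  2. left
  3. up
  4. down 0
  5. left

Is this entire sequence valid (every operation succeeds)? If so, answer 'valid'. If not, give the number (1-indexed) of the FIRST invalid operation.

Answer: 5

Derivation:
Step 1 (down 1): focus=F path=1 depth=1 children=[] left=['S'] right=[] parent=M
Step 2 (left): focus=S path=0 depth=1 children=['Y', 'T'] left=[] right=['F'] parent=M
Step 3 (up): focus=M path=root depth=0 children=['S', 'F'] (at root)
Step 4 (down 0): focus=S path=0 depth=1 children=['Y', 'T'] left=[] right=['F'] parent=M
Step 5 (left): INVALID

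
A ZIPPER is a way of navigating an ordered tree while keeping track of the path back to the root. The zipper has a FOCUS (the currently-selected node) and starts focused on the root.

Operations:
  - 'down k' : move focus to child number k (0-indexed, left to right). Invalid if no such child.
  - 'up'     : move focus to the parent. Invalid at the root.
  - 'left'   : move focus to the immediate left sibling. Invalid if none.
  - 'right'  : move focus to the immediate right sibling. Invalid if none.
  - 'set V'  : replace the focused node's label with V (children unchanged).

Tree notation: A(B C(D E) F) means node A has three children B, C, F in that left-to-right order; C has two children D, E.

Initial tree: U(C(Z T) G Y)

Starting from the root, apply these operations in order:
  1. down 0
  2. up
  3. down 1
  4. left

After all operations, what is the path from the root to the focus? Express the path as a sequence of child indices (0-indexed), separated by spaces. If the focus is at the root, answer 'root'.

Answer: 0

Derivation:
Step 1 (down 0): focus=C path=0 depth=1 children=['Z', 'T'] left=[] right=['G', 'Y'] parent=U
Step 2 (up): focus=U path=root depth=0 children=['C', 'G', 'Y'] (at root)
Step 3 (down 1): focus=G path=1 depth=1 children=[] left=['C'] right=['Y'] parent=U
Step 4 (left): focus=C path=0 depth=1 children=['Z', 'T'] left=[] right=['G', 'Y'] parent=U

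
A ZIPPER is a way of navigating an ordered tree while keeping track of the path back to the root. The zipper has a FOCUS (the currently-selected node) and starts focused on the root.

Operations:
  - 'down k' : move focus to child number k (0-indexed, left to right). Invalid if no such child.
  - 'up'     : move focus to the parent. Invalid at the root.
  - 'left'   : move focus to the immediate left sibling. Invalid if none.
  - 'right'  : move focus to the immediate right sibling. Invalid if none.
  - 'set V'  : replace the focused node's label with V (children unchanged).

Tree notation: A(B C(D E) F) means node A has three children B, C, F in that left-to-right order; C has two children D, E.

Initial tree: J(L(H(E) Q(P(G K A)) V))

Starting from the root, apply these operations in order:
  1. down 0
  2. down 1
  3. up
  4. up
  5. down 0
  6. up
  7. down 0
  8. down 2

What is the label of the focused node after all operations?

Answer: V

Derivation:
Step 1 (down 0): focus=L path=0 depth=1 children=['H', 'Q', 'V'] left=[] right=[] parent=J
Step 2 (down 1): focus=Q path=0/1 depth=2 children=['P'] left=['H'] right=['V'] parent=L
Step 3 (up): focus=L path=0 depth=1 children=['H', 'Q', 'V'] left=[] right=[] parent=J
Step 4 (up): focus=J path=root depth=0 children=['L'] (at root)
Step 5 (down 0): focus=L path=0 depth=1 children=['H', 'Q', 'V'] left=[] right=[] parent=J
Step 6 (up): focus=J path=root depth=0 children=['L'] (at root)
Step 7 (down 0): focus=L path=0 depth=1 children=['H', 'Q', 'V'] left=[] right=[] parent=J
Step 8 (down 2): focus=V path=0/2 depth=2 children=[] left=['H', 'Q'] right=[] parent=L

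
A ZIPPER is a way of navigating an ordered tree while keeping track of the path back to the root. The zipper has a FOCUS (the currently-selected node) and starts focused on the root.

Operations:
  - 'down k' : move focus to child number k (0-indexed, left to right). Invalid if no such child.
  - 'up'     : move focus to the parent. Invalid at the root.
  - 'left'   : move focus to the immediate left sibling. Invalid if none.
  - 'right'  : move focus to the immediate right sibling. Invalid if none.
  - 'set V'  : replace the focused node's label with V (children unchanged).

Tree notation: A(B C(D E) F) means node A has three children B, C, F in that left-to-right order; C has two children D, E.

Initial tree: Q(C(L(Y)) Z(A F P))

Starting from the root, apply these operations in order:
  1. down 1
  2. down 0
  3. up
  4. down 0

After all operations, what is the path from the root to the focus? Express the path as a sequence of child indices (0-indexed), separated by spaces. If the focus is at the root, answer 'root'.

Answer: 1 0

Derivation:
Step 1 (down 1): focus=Z path=1 depth=1 children=['A', 'F', 'P'] left=['C'] right=[] parent=Q
Step 2 (down 0): focus=A path=1/0 depth=2 children=[] left=[] right=['F', 'P'] parent=Z
Step 3 (up): focus=Z path=1 depth=1 children=['A', 'F', 'P'] left=['C'] right=[] parent=Q
Step 4 (down 0): focus=A path=1/0 depth=2 children=[] left=[] right=['F', 'P'] parent=Z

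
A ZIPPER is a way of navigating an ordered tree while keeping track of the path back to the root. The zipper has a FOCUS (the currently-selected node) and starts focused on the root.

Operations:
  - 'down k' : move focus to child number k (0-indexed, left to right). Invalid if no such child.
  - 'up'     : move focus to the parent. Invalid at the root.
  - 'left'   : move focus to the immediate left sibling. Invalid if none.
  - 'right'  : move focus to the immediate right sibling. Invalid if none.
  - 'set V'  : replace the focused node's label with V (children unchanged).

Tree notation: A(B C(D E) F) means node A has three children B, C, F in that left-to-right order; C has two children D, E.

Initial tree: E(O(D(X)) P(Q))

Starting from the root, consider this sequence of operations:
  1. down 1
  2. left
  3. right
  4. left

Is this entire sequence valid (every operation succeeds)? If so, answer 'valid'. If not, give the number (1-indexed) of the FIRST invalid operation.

Step 1 (down 1): focus=P path=1 depth=1 children=['Q'] left=['O'] right=[] parent=E
Step 2 (left): focus=O path=0 depth=1 children=['D'] left=[] right=['P'] parent=E
Step 3 (right): focus=P path=1 depth=1 children=['Q'] left=['O'] right=[] parent=E
Step 4 (left): focus=O path=0 depth=1 children=['D'] left=[] right=['P'] parent=E

Answer: valid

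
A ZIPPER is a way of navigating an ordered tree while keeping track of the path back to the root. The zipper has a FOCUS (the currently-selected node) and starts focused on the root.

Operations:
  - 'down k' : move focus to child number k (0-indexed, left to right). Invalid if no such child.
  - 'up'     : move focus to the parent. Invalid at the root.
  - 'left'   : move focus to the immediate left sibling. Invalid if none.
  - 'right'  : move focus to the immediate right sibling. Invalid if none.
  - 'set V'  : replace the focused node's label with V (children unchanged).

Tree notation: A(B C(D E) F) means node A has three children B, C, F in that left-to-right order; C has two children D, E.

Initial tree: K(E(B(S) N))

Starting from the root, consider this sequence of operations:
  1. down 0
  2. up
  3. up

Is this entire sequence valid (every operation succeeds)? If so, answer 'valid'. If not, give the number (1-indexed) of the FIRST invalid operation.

Step 1 (down 0): focus=E path=0 depth=1 children=['B', 'N'] left=[] right=[] parent=K
Step 2 (up): focus=K path=root depth=0 children=['E'] (at root)
Step 3 (up): INVALID

Answer: 3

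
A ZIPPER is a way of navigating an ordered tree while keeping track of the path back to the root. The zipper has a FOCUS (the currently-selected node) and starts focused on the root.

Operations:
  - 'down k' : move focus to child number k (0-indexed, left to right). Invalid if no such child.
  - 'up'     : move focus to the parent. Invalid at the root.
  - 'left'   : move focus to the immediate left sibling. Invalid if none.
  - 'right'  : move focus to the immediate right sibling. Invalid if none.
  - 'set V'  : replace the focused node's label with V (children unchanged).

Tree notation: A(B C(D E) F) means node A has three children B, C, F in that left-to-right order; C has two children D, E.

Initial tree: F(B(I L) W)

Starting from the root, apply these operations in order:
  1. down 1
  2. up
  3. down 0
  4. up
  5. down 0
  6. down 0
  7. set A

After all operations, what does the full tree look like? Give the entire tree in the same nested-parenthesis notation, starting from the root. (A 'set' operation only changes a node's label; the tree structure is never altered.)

Step 1 (down 1): focus=W path=1 depth=1 children=[] left=['B'] right=[] parent=F
Step 2 (up): focus=F path=root depth=0 children=['B', 'W'] (at root)
Step 3 (down 0): focus=B path=0 depth=1 children=['I', 'L'] left=[] right=['W'] parent=F
Step 4 (up): focus=F path=root depth=0 children=['B', 'W'] (at root)
Step 5 (down 0): focus=B path=0 depth=1 children=['I', 'L'] left=[] right=['W'] parent=F
Step 6 (down 0): focus=I path=0/0 depth=2 children=[] left=[] right=['L'] parent=B
Step 7 (set A): focus=A path=0/0 depth=2 children=[] left=[] right=['L'] parent=B

Answer: F(B(A L) W)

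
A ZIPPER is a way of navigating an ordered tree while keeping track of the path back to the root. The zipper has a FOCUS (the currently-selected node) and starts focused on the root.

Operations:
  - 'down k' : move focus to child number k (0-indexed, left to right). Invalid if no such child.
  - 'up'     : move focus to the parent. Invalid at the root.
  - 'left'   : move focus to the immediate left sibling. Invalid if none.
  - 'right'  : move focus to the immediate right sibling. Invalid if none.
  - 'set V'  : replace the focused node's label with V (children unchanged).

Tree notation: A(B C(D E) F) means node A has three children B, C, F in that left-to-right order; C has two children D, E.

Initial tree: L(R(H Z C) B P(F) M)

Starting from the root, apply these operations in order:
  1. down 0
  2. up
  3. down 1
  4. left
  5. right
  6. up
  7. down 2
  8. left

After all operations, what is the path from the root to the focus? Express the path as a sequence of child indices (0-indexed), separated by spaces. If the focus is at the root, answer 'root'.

Step 1 (down 0): focus=R path=0 depth=1 children=['H', 'Z', 'C'] left=[] right=['B', 'P', 'M'] parent=L
Step 2 (up): focus=L path=root depth=0 children=['R', 'B', 'P', 'M'] (at root)
Step 3 (down 1): focus=B path=1 depth=1 children=[] left=['R'] right=['P', 'M'] parent=L
Step 4 (left): focus=R path=0 depth=1 children=['H', 'Z', 'C'] left=[] right=['B', 'P', 'M'] parent=L
Step 5 (right): focus=B path=1 depth=1 children=[] left=['R'] right=['P', 'M'] parent=L
Step 6 (up): focus=L path=root depth=0 children=['R', 'B', 'P', 'M'] (at root)
Step 7 (down 2): focus=P path=2 depth=1 children=['F'] left=['R', 'B'] right=['M'] parent=L
Step 8 (left): focus=B path=1 depth=1 children=[] left=['R'] right=['P', 'M'] parent=L

Answer: 1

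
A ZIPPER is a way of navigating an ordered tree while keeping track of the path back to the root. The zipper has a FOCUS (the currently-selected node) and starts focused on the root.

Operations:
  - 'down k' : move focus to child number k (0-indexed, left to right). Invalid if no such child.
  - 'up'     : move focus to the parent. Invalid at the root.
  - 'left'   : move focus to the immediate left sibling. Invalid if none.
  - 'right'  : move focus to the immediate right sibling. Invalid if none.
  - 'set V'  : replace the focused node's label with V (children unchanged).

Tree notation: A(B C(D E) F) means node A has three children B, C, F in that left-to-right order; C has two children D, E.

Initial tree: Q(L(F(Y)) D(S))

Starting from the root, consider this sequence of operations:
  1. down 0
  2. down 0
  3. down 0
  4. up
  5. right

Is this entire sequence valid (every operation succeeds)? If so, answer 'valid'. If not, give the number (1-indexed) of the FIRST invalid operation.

Answer: 5

Derivation:
Step 1 (down 0): focus=L path=0 depth=1 children=['F'] left=[] right=['D'] parent=Q
Step 2 (down 0): focus=F path=0/0 depth=2 children=['Y'] left=[] right=[] parent=L
Step 3 (down 0): focus=Y path=0/0/0 depth=3 children=[] left=[] right=[] parent=F
Step 4 (up): focus=F path=0/0 depth=2 children=['Y'] left=[] right=[] parent=L
Step 5 (right): INVALID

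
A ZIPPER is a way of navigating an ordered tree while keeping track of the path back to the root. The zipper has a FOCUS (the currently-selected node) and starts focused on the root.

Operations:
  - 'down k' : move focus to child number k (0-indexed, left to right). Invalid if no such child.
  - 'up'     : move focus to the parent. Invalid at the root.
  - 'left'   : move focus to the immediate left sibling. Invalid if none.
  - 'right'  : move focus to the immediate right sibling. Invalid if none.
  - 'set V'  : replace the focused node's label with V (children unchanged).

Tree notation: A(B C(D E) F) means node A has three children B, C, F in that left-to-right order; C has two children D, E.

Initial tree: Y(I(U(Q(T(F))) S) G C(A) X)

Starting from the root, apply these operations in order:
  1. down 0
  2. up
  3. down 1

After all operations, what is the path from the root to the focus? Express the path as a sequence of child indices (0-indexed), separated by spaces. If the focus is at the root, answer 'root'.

Step 1 (down 0): focus=I path=0 depth=1 children=['U', 'S'] left=[] right=['G', 'C', 'X'] parent=Y
Step 2 (up): focus=Y path=root depth=0 children=['I', 'G', 'C', 'X'] (at root)
Step 3 (down 1): focus=G path=1 depth=1 children=[] left=['I'] right=['C', 'X'] parent=Y

Answer: 1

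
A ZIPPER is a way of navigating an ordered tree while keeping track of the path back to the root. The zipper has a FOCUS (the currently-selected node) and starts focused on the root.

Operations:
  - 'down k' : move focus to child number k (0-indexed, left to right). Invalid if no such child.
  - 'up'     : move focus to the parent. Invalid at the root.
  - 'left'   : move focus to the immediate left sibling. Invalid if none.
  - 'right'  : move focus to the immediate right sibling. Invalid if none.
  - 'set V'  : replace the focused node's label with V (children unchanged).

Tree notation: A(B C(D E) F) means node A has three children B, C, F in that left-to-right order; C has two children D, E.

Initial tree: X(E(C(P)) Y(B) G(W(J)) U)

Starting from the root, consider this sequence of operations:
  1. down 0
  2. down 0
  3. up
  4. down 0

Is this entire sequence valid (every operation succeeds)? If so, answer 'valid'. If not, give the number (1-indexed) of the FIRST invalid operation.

Step 1 (down 0): focus=E path=0 depth=1 children=['C'] left=[] right=['Y', 'G', 'U'] parent=X
Step 2 (down 0): focus=C path=0/0 depth=2 children=['P'] left=[] right=[] parent=E
Step 3 (up): focus=E path=0 depth=1 children=['C'] left=[] right=['Y', 'G', 'U'] parent=X
Step 4 (down 0): focus=C path=0/0 depth=2 children=['P'] left=[] right=[] parent=E

Answer: valid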